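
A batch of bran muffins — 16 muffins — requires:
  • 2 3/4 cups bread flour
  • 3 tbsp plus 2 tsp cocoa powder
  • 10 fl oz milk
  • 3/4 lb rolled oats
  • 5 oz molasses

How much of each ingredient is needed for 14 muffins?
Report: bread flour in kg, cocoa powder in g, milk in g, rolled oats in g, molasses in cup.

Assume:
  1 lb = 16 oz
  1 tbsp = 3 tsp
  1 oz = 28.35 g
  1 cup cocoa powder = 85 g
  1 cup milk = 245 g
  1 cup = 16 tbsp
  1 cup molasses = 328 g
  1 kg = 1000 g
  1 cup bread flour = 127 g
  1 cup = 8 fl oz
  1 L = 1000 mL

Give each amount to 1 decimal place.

bread flour: 0.3 kg; cocoa powder: 17.0 g; milk: 268.0 g; rolled oats: 297.7 g; molasses: 0.4 cup

Scaling factor: 14/16 = 7/8 = 0.875.
bread flour: 2.75 cup × 7/8 × 127 g/cup ÷ 1000 g/kg ≈ 0.3 kg
cocoa powder: (3 tbsp + 2 tsp = 11/3 tbsp) × 7/8 ÷ 16 tbsp/cup × 85 g/cup ≈ 17.0 g
milk: 10 fl oz × 7/8 ÷ 8 fl oz/cup × 245 g/cup ≈ 268.0 g
rolled oats: 0.75 lb × 7/8 × 16 oz/lb × 28.35 g/oz ≈ 297.7 g
molasses: 5 oz × 7/8 × 28.35 g/oz ÷ 328 g/cup ≈ 0.4 cup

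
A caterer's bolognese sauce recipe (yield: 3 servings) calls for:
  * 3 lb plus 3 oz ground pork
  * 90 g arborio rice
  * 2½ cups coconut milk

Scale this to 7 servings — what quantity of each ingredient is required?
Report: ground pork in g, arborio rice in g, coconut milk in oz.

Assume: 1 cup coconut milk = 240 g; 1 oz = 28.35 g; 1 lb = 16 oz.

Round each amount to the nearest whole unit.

Scaling factor: 7/3.
ground pork: (3 lb + 3 oz = 3.1875 lb) × 7/3 × 16 oz/lb × 28.35 g/oz ≈ 3374 g
arborio rice: 90 g × 7/3 = 210 g
coconut milk: 2.5 cup × 7/3 × 240 g/cup ÷ 28.35 g/oz ≈ 49 oz

ground pork: 3374 g; arborio rice: 210 g; coconut milk: 49 oz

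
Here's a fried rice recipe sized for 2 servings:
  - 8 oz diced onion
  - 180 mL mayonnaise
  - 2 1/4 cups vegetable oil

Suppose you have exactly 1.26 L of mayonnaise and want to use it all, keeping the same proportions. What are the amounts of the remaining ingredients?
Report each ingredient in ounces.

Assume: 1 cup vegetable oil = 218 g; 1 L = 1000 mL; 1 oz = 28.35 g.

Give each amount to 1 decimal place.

The original recipe has 0.18 L of mayonnaise, so the scaling factor is 1.26 ÷ 0.18 = 7.
diced onion: 8 oz × 7 = 56.0 oz
vegetable oil: 2.25 cup × 7 × 218 g/cup ÷ 28.35 g/oz ≈ 121.1 oz

diced onion: 56.0 oz; vegetable oil: 121.1 oz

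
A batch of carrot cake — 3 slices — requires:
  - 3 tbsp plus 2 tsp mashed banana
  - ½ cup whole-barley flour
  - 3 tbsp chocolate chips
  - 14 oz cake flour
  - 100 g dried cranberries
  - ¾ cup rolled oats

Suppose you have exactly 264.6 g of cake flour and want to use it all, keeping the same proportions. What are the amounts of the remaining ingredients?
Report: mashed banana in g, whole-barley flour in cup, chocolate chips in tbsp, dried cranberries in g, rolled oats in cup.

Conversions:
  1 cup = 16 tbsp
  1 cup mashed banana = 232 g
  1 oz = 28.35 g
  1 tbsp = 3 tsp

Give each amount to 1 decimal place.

The original recipe has 396.9 g of cake flour, so the scaling factor is 264.6 ÷ 396.9 = 2/3.
mashed banana: (3 tbsp + 2 tsp = 11/3 tbsp) × 2/3 ÷ 16 tbsp/cup × 232 g/cup ≈ 35.4 g
whole-barley flour: 0.5 cup × 2/3 ≈ 0.3 cup
chocolate chips: 3 tbsp × 2/3 = 2.0 tbsp
dried cranberries: 100 g × 2/3 ≈ 66.7 g
rolled oats: 0.75 cup × 2/3 = 0.5 cup

mashed banana: 35.4 g; whole-barley flour: 0.3 cup; chocolate chips: 2.0 tbsp; dried cranberries: 66.7 g; rolled oats: 0.5 cup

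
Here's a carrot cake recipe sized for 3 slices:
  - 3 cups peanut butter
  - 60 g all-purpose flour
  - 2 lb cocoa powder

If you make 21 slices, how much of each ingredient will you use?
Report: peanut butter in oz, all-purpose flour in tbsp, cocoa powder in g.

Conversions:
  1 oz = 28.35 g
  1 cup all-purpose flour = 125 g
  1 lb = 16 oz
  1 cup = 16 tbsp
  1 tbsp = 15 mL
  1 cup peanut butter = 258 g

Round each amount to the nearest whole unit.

peanut butter: 191 oz; all-purpose flour: 54 tbsp; cocoa powder: 6350 g

Scaling factor: 21/3 = 7.
peanut butter: 3 cup × 7 × 258 g/cup ÷ 28.35 g/oz ≈ 191 oz
all-purpose flour: 60 g × 7 ÷ 125 g/cup × 16 tbsp/cup ≈ 54 tbsp
cocoa powder: 2 lb × 7 × 16 oz/lb × 28.35 g/oz ≈ 6350 g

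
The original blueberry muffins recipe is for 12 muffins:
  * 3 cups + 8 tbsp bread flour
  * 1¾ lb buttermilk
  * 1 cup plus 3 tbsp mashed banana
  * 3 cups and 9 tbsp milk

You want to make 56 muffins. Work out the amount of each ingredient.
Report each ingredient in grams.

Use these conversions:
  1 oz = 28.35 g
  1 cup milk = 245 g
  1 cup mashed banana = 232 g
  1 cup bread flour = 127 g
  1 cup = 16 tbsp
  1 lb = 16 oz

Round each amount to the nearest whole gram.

bread flour: 2074 g; buttermilk: 3704 g; mashed banana: 1286 g; milk: 4073 g

Scaling factor: 56/12 = 14/3.
bread flour: (3 cup + 8 tbsp = 3.5 cup) × 14/3 × 127 g/cup ≈ 2074 g
buttermilk: 1.75 lb × 14/3 × 16 oz/lb × 28.35 g/oz ≈ 3704 g
mashed banana: (1 cup + 3 tbsp = 1.1875 cup) × 14/3 × 232 g/cup ≈ 1286 g
milk: (3 cup + 9 tbsp = 3.5625 cup) × 14/3 × 245 g/cup ≈ 4073 g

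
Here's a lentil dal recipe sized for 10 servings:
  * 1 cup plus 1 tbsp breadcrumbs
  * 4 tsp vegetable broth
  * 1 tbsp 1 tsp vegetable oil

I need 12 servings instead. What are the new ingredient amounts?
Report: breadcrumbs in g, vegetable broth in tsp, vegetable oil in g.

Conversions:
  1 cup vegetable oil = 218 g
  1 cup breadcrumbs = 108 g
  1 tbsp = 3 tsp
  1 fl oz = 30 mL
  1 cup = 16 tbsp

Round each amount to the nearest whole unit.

Scaling factor: 12/10 = 6/5 = 1.2.
breadcrumbs: (1 cup + 1 tbsp = 1.0625 cup) × 6/5 × 108 g/cup ≈ 138 g
vegetable broth: 4 tsp × 6/5 ≈ 5 tsp
vegetable oil: (1 tbsp + 1 tsp = 4/3 tbsp) × 6/5 ÷ 16 tbsp/cup × 218 g/cup ≈ 22 g

breadcrumbs: 138 g; vegetable broth: 5 tsp; vegetable oil: 22 g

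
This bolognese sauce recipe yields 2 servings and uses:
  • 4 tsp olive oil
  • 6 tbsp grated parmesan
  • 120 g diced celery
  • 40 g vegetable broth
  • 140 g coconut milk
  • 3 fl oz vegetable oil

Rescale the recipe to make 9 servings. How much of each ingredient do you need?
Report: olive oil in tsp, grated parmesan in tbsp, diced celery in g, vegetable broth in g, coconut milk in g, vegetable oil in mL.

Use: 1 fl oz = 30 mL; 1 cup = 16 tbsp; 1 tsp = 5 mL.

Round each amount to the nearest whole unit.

olive oil: 18 tsp; grated parmesan: 27 tbsp; diced celery: 540 g; vegetable broth: 180 g; coconut milk: 630 g; vegetable oil: 405 mL

Scaling factor: 9/2 = 4.5.
olive oil: 4 tsp × 9/2 = 18 tsp
grated parmesan: 6 tbsp × 9/2 = 27 tbsp
diced celery: 120 g × 9/2 = 540 g
vegetable broth: 40 g × 9/2 = 180 g
coconut milk: 140 g × 9/2 = 630 g
vegetable oil: 3 fl oz × 9/2 × 30 mL/fl oz = 405 mL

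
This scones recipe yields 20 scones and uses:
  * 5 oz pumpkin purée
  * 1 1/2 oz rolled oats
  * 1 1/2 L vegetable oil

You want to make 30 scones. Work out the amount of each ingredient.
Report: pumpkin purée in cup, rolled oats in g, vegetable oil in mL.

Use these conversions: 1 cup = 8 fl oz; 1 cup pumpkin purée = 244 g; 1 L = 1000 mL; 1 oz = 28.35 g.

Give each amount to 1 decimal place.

Scaling factor: 30/20 = 3/2 = 1.5.
pumpkin purée: 5 oz × 3/2 × 28.35 g/oz ÷ 244 g/cup ≈ 0.9 cup
rolled oats: 1.5 oz × 3/2 × 28.35 g/oz ≈ 63.8 g
vegetable oil: 1.5 L × 3/2 × 1000 mL/L = 2250.0 mL

pumpkin purée: 0.9 cup; rolled oats: 63.8 g; vegetable oil: 2250.0 mL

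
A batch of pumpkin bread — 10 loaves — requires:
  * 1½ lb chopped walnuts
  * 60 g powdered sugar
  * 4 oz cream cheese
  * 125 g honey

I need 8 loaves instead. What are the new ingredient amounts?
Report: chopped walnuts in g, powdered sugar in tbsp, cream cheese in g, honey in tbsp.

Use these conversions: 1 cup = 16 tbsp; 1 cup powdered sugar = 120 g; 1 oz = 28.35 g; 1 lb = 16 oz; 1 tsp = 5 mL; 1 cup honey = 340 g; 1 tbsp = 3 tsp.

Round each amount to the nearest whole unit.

Scaling factor: 8/10 = 4/5 = 0.8.
chopped walnuts: 1.5 lb × 4/5 × 16 oz/lb × 28.35 g/oz ≈ 544 g
powdered sugar: 60 g × 4/5 ÷ 120 g/cup × 16 tbsp/cup ≈ 6 tbsp
cream cheese: 4 oz × 4/5 × 28.35 g/oz ≈ 91 g
honey: 125 g × 4/5 ÷ 340 g/cup × 16 tbsp/cup ≈ 5 tbsp

chopped walnuts: 544 g; powdered sugar: 6 tbsp; cream cheese: 91 g; honey: 5 tbsp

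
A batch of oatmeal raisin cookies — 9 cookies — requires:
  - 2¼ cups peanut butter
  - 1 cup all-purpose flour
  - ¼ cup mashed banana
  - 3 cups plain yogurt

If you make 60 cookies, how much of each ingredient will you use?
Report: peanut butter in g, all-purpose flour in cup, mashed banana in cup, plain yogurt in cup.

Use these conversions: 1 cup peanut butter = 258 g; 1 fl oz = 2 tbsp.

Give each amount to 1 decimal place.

Scaling factor: 60/9 = 20/3.
peanut butter: 2.25 cup × 20/3 × 258 g/cup = 3870.0 g
all-purpose flour: 1 cup × 20/3 ≈ 6.7 cup
mashed banana: 0.25 cup × 20/3 ≈ 1.7 cup
plain yogurt: 3 cup × 20/3 = 20.0 cup

peanut butter: 3870.0 g; all-purpose flour: 6.7 cup; mashed banana: 1.7 cup; plain yogurt: 20.0 cup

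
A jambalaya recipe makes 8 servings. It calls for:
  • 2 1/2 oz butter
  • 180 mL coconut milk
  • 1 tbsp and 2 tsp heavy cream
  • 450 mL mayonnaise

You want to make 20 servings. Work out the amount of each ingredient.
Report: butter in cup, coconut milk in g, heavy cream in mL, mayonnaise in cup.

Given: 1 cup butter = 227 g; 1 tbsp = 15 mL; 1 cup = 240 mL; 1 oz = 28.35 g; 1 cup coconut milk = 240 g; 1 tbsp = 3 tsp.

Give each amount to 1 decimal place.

butter: 0.8 cup; coconut milk: 450.0 g; heavy cream: 62.5 mL; mayonnaise: 4.7 cup

Scaling factor: 20/8 = 5/2 = 2.5.
butter: 2.5 oz × 5/2 × 28.35 g/oz ÷ 227 g/cup ≈ 0.8 cup
coconut milk: 180 mL × 5/2 ÷ 240 mL/cup × 240 g/cup = 450.0 g
heavy cream: (1 tbsp + 2 tsp = 5/3 tbsp) × 5/2 × 15 mL/tbsp = 62.5 mL
mayonnaise: 450 mL × 5/2 ÷ 240 mL/cup ≈ 4.7 cup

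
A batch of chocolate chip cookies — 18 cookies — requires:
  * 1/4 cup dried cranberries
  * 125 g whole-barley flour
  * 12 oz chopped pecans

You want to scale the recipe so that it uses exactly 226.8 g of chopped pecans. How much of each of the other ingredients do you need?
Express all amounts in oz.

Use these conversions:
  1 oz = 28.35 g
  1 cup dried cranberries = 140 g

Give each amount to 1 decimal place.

The original recipe has 340.2 g of chopped pecans, so the scaling factor is 226.8 ÷ 340.2 = 2/3.
dried cranberries: 0.25 cup × 2/3 × 140 g/cup ÷ 28.35 g/oz ≈ 0.8 oz
whole-barley flour: 125 g × 2/3 ÷ 28.35 g/oz ≈ 2.9 oz

dried cranberries: 0.8 oz; whole-barley flour: 2.9 oz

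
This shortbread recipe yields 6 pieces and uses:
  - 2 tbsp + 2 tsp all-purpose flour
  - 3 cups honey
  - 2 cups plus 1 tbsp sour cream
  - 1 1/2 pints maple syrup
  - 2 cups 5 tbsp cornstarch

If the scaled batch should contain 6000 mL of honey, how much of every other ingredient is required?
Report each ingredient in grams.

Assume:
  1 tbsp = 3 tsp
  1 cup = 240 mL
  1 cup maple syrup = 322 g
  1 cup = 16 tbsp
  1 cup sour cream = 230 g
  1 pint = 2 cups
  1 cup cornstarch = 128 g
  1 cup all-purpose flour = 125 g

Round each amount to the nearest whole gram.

The original recipe has 720 mL of honey, so the scaling factor is 6000 ÷ 720 = 25/3.
all-purpose flour: (2 tbsp + 2 tsp = 8/3 tbsp) × 25/3 ÷ 16 tbsp/cup × 125 g/cup ≈ 174 g
sour cream: (2 cup + 1 tbsp = 2.0625 cup) × 25/3 × 230 g/cup ≈ 3953 g
maple syrup: 1.5 pint × 25/3 × 2 cup/pint × 322 g/cup = 8050 g
cornstarch: (2 cup + 5 tbsp = 2.3125 cup) × 25/3 × 128 g/cup ≈ 2467 g

all-purpose flour: 174 g; sour cream: 3953 g; maple syrup: 8050 g; cornstarch: 2467 g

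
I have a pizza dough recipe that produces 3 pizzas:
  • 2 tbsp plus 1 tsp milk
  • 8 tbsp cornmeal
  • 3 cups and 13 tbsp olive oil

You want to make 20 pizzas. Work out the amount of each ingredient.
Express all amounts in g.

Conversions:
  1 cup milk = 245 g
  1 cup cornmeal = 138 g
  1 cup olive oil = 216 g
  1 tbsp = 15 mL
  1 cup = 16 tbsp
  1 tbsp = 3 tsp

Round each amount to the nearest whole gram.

Scaling factor: 20/3.
milk: (2 tbsp + 1 tsp = 7/3 tbsp) × 20/3 ÷ 16 tbsp/cup × 245 g/cup ≈ 238 g
cornmeal: 8 tbsp × 20/3 ÷ 16 tbsp/cup × 138 g/cup = 460 g
olive oil: (3 cup + 13 tbsp = 3.8125 cup) × 20/3 × 216 g/cup = 5490 g

milk: 238 g; cornmeal: 460 g; olive oil: 5490 g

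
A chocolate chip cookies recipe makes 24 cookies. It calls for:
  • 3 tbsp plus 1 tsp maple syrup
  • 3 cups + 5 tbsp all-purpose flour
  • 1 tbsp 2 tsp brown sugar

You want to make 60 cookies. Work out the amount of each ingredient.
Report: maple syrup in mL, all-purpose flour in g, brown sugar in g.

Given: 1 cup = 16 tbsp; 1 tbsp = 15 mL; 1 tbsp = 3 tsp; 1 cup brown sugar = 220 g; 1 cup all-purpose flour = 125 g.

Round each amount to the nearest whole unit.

maple syrup: 125 mL; all-purpose flour: 1035 g; brown sugar: 57 g

Scaling factor: 60/24 = 5/2 = 2.5.
maple syrup: (3 tbsp + 1 tsp = 10/3 tbsp) × 5/2 × 15 mL/tbsp = 125 mL
all-purpose flour: (3 cup + 5 tbsp = 3.3125 cup) × 5/2 × 125 g/cup ≈ 1035 g
brown sugar: (1 tbsp + 2 tsp = 5/3 tbsp) × 5/2 ÷ 16 tbsp/cup × 220 g/cup ≈ 57 g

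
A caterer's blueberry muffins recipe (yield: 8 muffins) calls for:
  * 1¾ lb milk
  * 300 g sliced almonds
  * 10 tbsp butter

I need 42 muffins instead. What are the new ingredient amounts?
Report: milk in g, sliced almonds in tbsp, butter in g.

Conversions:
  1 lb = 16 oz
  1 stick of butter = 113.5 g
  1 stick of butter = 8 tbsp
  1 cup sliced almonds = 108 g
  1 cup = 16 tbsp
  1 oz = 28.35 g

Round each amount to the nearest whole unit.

milk: 4167 g; sliced almonds: 233 tbsp; butter: 745 g

Scaling factor: 42/8 = 21/4 = 5.25.
milk: 1.75 lb × 21/4 × 16 oz/lb × 28.35 g/oz ≈ 4167 g
sliced almonds: 300 g × 21/4 ÷ 108 g/cup × 16 tbsp/cup ≈ 233 tbsp
butter: 10 tbsp × 21/4 ÷ 8 tbsp/stick × 113.5 g/stick ≈ 745 g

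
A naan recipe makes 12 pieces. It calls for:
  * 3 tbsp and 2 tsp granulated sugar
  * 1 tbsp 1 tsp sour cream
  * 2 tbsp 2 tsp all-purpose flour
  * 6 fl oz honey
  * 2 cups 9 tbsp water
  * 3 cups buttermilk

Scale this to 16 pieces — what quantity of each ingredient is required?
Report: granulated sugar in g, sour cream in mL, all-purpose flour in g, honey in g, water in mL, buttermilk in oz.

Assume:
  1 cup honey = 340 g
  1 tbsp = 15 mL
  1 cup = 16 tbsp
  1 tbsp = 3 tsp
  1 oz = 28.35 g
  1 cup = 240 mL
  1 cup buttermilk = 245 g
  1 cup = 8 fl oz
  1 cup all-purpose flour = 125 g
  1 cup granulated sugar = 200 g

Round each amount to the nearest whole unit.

granulated sugar: 61 g; sour cream: 27 mL; all-purpose flour: 28 g; honey: 340 g; water: 820 mL; buttermilk: 35 oz

Scaling factor: 16/12 = 4/3.
granulated sugar: (3 tbsp + 2 tsp = 11/3 tbsp) × 4/3 ÷ 16 tbsp/cup × 200 g/cup ≈ 61 g
sour cream: (1 tbsp + 1 tsp = 4/3 tbsp) × 4/3 × 15 mL/tbsp ≈ 27 mL
all-purpose flour: (2 tbsp + 2 tsp = 8/3 tbsp) × 4/3 ÷ 16 tbsp/cup × 125 g/cup ≈ 28 g
honey: 6 fl oz × 4/3 ÷ 8 fl oz/cup × 340 g/cup = 340 g
water: (2 cup + 9 tbsp = 2.5625 cup) × 4/3 × 240 mL/cup = 820 mL
buttermilk: 3 cup × 4/3 × 245 g/cup ÷ 28.35 g/oz ≈ 35 oz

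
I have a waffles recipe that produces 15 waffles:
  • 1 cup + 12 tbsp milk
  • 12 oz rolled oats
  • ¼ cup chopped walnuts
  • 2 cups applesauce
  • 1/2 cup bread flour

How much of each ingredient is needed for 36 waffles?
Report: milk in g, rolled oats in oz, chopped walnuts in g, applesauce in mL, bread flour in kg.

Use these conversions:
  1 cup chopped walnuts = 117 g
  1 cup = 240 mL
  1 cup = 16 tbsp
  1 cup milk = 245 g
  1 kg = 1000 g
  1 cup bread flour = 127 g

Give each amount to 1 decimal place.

Scaling factor: 36/15 = 12/5 = 2.4.
milk: (1 cup + 12 tbsp = 1.75 cup) × 12/5 × 245 g/cup = 1029.0 g
rolled oats: 12 oz × 12/5 = 28.8 oz
chopped walnuts: 0.25 cup × 12/5 × 117 g/cup = 70.2 g
applesauce: 2 cup × 12/5 × 240 mL/cup = 1152.0 mL
bread flour: 0.5 cup × 12/5 × 127 g/cup ÷ 1000 g/kg ≈ 0.2 kg

milk: 1029.0 g; rolled oats: 28.8 oz; chopped walnuts: 70.2 g; applesauce: 1152.0 mL; bread flour: 0.2 kg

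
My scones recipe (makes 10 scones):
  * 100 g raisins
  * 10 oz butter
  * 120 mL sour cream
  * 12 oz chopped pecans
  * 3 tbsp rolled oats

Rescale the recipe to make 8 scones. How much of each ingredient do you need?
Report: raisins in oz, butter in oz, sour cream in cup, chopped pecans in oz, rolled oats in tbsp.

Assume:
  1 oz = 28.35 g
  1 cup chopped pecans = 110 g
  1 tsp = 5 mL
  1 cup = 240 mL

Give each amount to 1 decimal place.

raisins: 2.8 oz; butter: 8.0 oz; sour cream: 0.4 cup; chopped pecans: 9.6 oz; rolled oats: 2.4 tbsp

Scaling factor: 8/10 = 4/5 = 0.8.
raisins: 100 g × 4/5 ÷ 28.35 g/oz ≈ 2.8 oz
butter: 10 oz × 4/5 = 8.0 oz
sour cream: 120 mL × 4/5 ÷ 240 mL/cup = 0.4 cup
chopped pecans: 12 oz × 4/5 = 9.6 oz
rolled oats: 3 tbsp × 4/5 = 2.4 tbsp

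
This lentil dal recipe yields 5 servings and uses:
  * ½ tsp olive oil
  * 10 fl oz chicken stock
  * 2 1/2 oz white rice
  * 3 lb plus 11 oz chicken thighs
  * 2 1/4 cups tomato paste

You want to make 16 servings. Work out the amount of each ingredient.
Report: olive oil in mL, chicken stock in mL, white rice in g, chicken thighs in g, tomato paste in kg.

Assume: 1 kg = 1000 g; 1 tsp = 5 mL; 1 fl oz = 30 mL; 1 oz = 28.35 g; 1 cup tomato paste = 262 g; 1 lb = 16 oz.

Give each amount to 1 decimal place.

olive oil: 8.0 mL; chicken stock: 960.0 mL; white rice: 226.8 g; chicken thighs: 5352.5 g; tomato paste: 1.9 kg

Scaling factor: 16/5 = 3.2.
olive oil: 0.5 tsp × 16/5 × 5 mL/tsp = 8.0 mL
chicken stock: 10 fl oz × 16/5 × 30 mL/fl oz = 960.0 mL
white rice: 2.5 oz × 16/5 × 28.35 g/oz = 226.8 g
chicken thighs: (3 lb + 11 oz = 3.6875 lb) × 16/5 × 16 oz/lb × 28.35 g/oz ≈ 5352.5 g
tomato paste: 2.25 cup × 16/5 × 262 g/cup ÷ 1000 g/kg ≈ 1.9 kg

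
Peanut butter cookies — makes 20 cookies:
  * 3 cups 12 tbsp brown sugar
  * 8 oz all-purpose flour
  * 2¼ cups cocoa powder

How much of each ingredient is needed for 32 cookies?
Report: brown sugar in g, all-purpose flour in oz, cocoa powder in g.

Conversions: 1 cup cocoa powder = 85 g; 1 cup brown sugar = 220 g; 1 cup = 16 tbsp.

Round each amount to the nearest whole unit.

brown sugar: 1320 g; all-purpose flour: 13 oz; cocoa powder: 306 g

Scaling factor: 32/20 = 8/5 = 1.6.
brown sugar: (3 cup + 12 tbsp = 3.75 cup) × 8/5 × 220 g/cup = 1320 g
all-purpose flour: 8 oz × 8/5 ≈ 13 oz
cocoa powder: 2.25 cup × 8/5 × 85 g/cup = 306 g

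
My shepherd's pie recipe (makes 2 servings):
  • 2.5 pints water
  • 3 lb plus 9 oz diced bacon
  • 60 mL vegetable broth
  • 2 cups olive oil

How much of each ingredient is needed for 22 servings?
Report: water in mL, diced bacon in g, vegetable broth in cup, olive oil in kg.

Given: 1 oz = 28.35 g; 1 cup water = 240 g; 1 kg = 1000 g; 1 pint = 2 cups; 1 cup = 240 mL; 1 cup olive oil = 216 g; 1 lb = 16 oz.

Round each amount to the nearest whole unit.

Scaling factor: 22/2 = 11.
water: 2.5 pint × 11 × 2 cup/pint × 240 mL/cup = 13200 mL
diced bacon: (3 lb + 9 oz = 3.5625 lb) × 11 × 16 oz/lb × 28.35 g/oz ≈ 17775 g
vegetable broth: 60 mL × 11 ÷ 240 mL/cup ≈ 3 cup
olive oil: 2 cup × 11 × 216 g/cup ÷ 1000 g/kg ≈ 5 kg

water: 13200 mL; diced bacon: 17775 g; vegetable broth: 3 cup; olive oil: 5 kg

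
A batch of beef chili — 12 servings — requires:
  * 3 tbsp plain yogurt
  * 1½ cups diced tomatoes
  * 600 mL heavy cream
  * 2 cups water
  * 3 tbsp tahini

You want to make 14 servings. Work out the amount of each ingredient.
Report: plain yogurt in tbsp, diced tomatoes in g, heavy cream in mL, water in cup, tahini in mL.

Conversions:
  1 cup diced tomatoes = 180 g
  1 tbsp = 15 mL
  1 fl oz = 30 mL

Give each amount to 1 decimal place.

Scaling factor: 14/12 = 7/6.
plain yogurt: 3 tbsp × 7/6 = 3.5 tbsp
diced tomatoes: 1.5 cup × 7/6 × 180 g/cup = 315.0 g
heavy cream: 600 mL × 7/6 = 700.0 mL
water: 2 cup × 7/6 ≈ 2.3 cup
tahini: 3 tbsp × 7/6 × 15 mL/tbsp = 52.5 mL

plain yogurt: 3.5 tbsp; diced tomatoes: 315.0 g; heavy cream: 700.0 mL; water: 2.3 cup; tahini: 52.5 mL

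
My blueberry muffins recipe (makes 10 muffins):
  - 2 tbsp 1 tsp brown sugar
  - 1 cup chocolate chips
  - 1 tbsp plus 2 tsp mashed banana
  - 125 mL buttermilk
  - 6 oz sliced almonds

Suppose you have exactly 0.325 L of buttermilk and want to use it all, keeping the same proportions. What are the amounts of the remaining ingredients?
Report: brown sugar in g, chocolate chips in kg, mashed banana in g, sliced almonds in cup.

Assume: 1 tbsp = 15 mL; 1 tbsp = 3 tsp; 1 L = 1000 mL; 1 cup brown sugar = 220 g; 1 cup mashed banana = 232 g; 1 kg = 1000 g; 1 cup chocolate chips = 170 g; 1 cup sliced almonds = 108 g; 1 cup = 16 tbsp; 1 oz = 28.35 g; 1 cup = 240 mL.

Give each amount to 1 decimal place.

The original recipe has 0.125 L of buttermilk, so the scaling factor is 0.325 ÷ 0.125 = 13/5 = 2.6.
brown sugar: (2 tbsp + 1 tsp = 7/3 tbsp) × 13/5 ÷ 16 tbsp/cup × 220 g/cup ≈ 83.4 g
chocolate chips: 1 cup × 13/5 × 170 g/cup ÷ 1000 g/kg ≈ 0.4 kg
mashed banana: (1 tbsp + 2 tsp = 5/3 tbsp) × 13/5 ÷ 16 tbsp/cup × 232 g/cup ≈ 62.8 g
sliced almonds: 6 oz × 13/5 × 28.35 g/oz ÷ 108 g/cup ≈ 4.1 cup

brown sugar: 83.4 g; chocolate chips: 0.4 kg; mashed banana: 62.8 g; sliced almonds: 4.1 cup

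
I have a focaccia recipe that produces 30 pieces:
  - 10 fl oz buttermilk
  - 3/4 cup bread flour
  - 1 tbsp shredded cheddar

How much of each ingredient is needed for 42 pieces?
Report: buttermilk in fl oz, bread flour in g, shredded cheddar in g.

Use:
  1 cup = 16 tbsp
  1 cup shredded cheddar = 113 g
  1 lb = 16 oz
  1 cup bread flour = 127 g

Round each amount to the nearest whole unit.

buttermilk: 14 fl oz; bread flour: 133 g; shredded cheddar: 10 g

Scaling factor: 42/30 = 7/5 = 1.4.
buttermilk: 10 fl oz × 7/5 = 14 fl oz
bread flour: 0.75 cup × 7/5 × 127 g/cup ≈ 133 g
shredded cheddar: 1 tbsp × 7/5 ÷ 16 tbsp/cup × 113 g/cup ≈ 10 g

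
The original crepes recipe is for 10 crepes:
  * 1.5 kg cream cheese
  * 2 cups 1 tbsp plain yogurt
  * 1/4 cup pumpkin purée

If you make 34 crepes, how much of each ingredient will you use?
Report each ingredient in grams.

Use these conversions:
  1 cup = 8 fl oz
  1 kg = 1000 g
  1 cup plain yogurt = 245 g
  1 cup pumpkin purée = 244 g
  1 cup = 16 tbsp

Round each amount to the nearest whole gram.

cream cheese: 5100 g; plain yogurt: 1718 g; pumpkin purée: 207 g

Scaling factor: 34/10 = 17/5 = 3.4.
cream cheese: 1.5 kg × 17/5 × 1000 g/kg = 5100 g
plain yogurt: (2 cup + 1 tbsp = 2.0625 cup) × 17/5 × 245 g/cup ≈ 1718 g
pumpkin purée: 0.25 cup × 17/5 × 244 g/cup ≈ 207 g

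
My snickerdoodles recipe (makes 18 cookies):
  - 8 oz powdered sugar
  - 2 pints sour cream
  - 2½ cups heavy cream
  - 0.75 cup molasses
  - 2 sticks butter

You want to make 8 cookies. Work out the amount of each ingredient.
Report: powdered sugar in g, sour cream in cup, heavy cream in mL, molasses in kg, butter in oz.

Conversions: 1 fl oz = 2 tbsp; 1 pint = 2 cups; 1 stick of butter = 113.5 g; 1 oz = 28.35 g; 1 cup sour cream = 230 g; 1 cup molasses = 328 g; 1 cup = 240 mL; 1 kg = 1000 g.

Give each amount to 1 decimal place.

Scaling factor: 8/18 = 4/9.
powdered sugar: 8 oz × 4/9 × 28.35 g/oz = 100.8 g
sour cream: 2 pint × 4/9 × 2 cup/pint ≈ 1.8 cup
heavy cream: 2.5 cup × 4/9 × 240 mL/cup ≈ 266.7 mL
molasses: 0.75 cup × 4/9 × 328 g/cup ÷ 1000 g/kg ≈ 0.1 kg
butter: 2 stick × 4/9 × 113.5 g/stick ÷ 28.35 g/oz ≈ 3.6 oz

powdered sugar: 100.8 g; sour cream: 1.8 cup; heavy cream: 266.7 mL; molasses: 0.1 kg; butter: 3.6 oz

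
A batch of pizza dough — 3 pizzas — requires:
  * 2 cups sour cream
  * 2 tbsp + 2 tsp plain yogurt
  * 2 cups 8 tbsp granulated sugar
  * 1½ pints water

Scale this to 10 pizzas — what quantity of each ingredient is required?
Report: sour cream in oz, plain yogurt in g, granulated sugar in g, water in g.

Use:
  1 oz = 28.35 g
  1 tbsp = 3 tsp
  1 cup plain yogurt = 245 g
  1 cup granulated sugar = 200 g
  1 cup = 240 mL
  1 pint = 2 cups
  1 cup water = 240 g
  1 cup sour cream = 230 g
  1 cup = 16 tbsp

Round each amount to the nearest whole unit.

sour cream: 54 oz; plain yogurt: 136 g; granulated sugar: 1667 g; water: 2400 g

Scaling factor: 10/3.
sour cream: 2 cup × 10/3 × 230 g/cup ÷ 28.35 g/oz ≈ 54 oz
plain yogurt: (2 tbsp + 2 tsp = 8/3 tbsp) × 10/3 ÷ 16 tbsp/cup × 245 g/cup ≈ 136 g
granulated sugar: (2 cup + 8 tbsp = 2.5 cup) × 10/3 × 200 g/cup ≈ 1667 g
water: 1.5 pint × 10/3 × 2 cup/pint × 240 g/cup = 2400 g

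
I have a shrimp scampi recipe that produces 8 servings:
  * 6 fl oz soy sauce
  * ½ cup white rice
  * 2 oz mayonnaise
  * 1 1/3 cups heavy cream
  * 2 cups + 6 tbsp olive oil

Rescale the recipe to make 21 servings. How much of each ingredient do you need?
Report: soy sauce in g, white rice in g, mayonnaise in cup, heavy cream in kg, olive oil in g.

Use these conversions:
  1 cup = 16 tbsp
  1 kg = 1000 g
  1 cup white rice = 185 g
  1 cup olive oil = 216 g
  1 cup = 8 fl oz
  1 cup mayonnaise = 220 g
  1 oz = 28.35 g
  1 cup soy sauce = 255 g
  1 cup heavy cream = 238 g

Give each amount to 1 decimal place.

Scaling factor: 21/8 = 2.625.
soy sauce: 6 fl oz × 21/8 ÷ 8 fl oz/cup × 255 g/cup ≈ 502.0 g
white rice: 0.5 cup × 21/8 × 185 g/cup ≈ 242.8 g
mayonnaise: 2 oz × 21/8 × 28.35 g/oz ÷ 220 g/cup ≈ 0.7 cup
heavy cream: 4/3 cup × 21/8 × 238 g/cup ÷ 1000 g/kg ≈ 0.8 kg
olive oil: (2 cup + 6 tbsp = 2.375 cup) × 21/8 × 216 g/cup ≈ 1346.6 g

soy sauce: 502.0 g; white rice: 242.8 g; mayonnaise: 0.7 cup; heavy cream: 0.8 kg; olive oil: 1346.6 g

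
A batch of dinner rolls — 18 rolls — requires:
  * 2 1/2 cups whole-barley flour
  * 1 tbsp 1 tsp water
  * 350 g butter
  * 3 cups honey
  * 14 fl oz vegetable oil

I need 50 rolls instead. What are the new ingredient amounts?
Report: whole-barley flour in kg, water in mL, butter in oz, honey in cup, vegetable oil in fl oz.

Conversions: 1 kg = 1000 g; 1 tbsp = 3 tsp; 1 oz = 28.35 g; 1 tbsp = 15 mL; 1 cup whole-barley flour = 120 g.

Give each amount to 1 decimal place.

whole-barley flour: 0.8 kg; water: 55.6 mL; butter: 34.3 oz; honey: 8.3 cup; vegetable oil: 38.9 fl oz

Scaling factor: 50/18 = 25/9.
whole-barley flour: 2.5 cup × 25/9 × 120 g/cup ÷ 1000 g/kg ≈ 0.8 kg
water: (1 tbsp + 1 tsp = 4/3 tbsp) × 25/9 × 15 mL/tbsp ≈ 55.6 mL
butter: 350 g × 25/9 ÷ 28.35 g/oz ≈ 34.3 oz
honey: 3 cup × 25/9 ≈ 8.3 cup
vegetable oil: 14 fl oz × 25/9 ≈ 38.9 fl oz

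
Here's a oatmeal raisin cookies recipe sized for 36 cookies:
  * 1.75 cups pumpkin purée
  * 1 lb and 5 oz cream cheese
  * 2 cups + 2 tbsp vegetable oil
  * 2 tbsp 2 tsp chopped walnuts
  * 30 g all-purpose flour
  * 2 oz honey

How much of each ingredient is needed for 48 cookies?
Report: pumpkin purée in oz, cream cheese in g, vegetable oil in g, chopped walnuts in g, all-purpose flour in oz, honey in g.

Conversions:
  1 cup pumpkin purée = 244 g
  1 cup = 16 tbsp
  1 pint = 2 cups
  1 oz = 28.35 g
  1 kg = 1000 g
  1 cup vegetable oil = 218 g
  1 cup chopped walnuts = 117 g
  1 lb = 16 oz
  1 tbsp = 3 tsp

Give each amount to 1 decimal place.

Scaling factor: 48/36 = 4/3.
pumpkin purée: 1.75 cup × 4/3 × 244 g/cup ÷ 28.35 g/oz ≈ 20.1 oz
cream cheese: (1 lb + 5 oz = 1.3125 lb) × 4/3 × 16 oz/lb × 28.35 g/oz = 793.8 g
vegetable oil: (2 cup + 2 tbsp = 2.125 cup) × 4/3 × 218 g/cup ≈ 617.7 g
chopped walnuts: (2 tbsp + 2 tsp = 8/3 tbsp) × 4/3 ÷ 16 tbsp/cup × 117 g/cup = 26.0 g
all-purpose flour: 30 g × 4/3 ÷ 28.35 g/oz ≈ 1.4 oz
honey: 2 oz × 4/3 × 28.35 g/oz = 75.6 g

pumpkin purée: 20.1 oz; cream cheese: 793.8 g; vegetable oil: 617.7 g; chopped walnuts: 26.0 g; all-purpose flour: 1.4 oz; honey: 75.6 g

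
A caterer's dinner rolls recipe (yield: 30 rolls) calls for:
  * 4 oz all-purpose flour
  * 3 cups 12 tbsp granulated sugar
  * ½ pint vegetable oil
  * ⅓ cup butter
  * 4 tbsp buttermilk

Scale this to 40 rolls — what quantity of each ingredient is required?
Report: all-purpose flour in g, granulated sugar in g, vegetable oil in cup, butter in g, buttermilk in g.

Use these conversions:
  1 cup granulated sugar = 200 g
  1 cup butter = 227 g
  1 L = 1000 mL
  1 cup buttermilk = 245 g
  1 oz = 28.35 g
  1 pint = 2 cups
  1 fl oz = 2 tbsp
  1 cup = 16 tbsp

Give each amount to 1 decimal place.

all-purpose flour: 151.2 g; granulated sugar: 1000.0 g; vegetable oil: 1.3 cup; butter: 100.9 g; buttermilk: 81.7 g

Scaling factor: 40/30 = 4/3.
all-purpose flour: 4 oz × 4/3 × 28.35 g/oz = 151.2 g
granulated sugar: (3 cup + 12 tbsp = 3.75 cup) × 4/3 × 200 g/cup = 1000.0 g
vegetable oil: 0.5 pint × 4/3 × 2 cup/pint ≈ 1.3 cup
butter: 1/3 cup × 4/3 × 227 g/cup ≈ 100.9 g
buttermilk: 4 tbsp × 4/3 ÷ 16 tbsp/cup × 245 g/cup ≈ 81.7 g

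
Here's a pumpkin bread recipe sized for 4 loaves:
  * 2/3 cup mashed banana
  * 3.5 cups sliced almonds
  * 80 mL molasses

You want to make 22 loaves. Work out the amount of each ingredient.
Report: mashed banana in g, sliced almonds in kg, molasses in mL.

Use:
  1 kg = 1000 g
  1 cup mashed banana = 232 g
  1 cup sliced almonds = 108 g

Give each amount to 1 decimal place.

Scaling factor: 22/4 = 11/2 = 5.5.
mashed banana: 2/3 cup × 11/2 × 232 g/cup ≈ 850.7 g
sliced almonds: 3.5 cup × 11/2 × 108 g/cup ÷ 1000 g/kg ≈ 2.1 kg
molasses: 80 mL × 11/2 = 440.0 mL

mashed banana: 850.7 g; sliced almonds: 2.1 kg; molasses: 440.0 mL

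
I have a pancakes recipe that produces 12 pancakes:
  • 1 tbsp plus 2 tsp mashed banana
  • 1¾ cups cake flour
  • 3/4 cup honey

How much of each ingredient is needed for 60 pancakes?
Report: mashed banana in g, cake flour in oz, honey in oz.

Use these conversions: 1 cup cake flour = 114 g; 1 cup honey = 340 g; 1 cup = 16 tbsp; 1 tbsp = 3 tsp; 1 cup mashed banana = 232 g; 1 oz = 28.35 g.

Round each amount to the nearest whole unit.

Scaling factor: 60/12 = 5.
mashed banana: (1 tbsp + 2 tsp = 5/3 tbsp) × 5 ÷ 16 tbsp/cup × 232 g/cup ≈ 121 g
cake flour: 1.75 cup × 5 × 114 g/cup ÷ 28.35 g/oz ≈ 35 oz
honey: 0.75 cup × 5 × 340 g/cup ÷ 28.35 g/oz ≈ 45 oz

mashed banana: 121 g; cake flour: 35 oz; honey: 45 oz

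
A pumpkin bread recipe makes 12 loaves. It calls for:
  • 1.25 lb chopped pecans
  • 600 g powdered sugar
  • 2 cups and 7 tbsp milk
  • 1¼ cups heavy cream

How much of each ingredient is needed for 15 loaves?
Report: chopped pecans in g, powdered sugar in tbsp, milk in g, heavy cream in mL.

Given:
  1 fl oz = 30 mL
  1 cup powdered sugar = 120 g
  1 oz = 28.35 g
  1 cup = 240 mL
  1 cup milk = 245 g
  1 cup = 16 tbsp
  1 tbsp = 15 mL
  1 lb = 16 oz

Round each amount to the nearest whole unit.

chopped pecans: 709 g; powdered sugar: 100 tbsp; milk: 746 g; heavy cream: 375 mL

Scaling factor: 15/12 = 5/4 = 1.25.
chopped pecans: 1.25 lb × 5/4 × 16 oz/lb × 28.35 g/oz ≈ 709 g
powdered sugar: 600 g × 5/4 ÷ 120 g/cup × 16 tbsp/cup = 100 tbsp
milk: (2 cup + 7 tbsp = 2.4375 cup) × 5/4 × 245 g/cup ≈ 746 g
heavy cream: 1.25 cup × 5/4 × 240 mL/cup = 375 mL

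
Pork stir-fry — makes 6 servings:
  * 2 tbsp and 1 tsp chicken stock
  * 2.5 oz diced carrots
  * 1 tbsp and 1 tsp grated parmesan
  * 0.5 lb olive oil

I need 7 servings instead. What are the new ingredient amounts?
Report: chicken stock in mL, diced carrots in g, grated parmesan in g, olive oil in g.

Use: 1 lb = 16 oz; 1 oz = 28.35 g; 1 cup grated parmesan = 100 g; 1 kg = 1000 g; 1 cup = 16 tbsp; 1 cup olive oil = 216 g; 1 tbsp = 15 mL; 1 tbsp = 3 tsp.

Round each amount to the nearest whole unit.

Scaling factor: 7/6.
chicken stock: (2 tbsp + 1 tsp = 7/3 tbsp) × 7/6 × 15 mL/tbsp ≈ 41 mL
diced carrots: 2.5 oz × 7/6 × 28.35 g/oz ≈ 83 g
grated parmesan: (1 tbsp + 1 tsp = 4/3 tbsp) × 7/6 ÷ 16 tbsp/cup × 100 g/cup ≈ 10 g
olive oil: 0.5 lb × 7/6 × 16 oz/lb × 28.35 g/oz ≈ 265 g

chicken stock: 41 mL; diced carrots: 83 g; grated parmesan: 10 g; olive oil: 265 g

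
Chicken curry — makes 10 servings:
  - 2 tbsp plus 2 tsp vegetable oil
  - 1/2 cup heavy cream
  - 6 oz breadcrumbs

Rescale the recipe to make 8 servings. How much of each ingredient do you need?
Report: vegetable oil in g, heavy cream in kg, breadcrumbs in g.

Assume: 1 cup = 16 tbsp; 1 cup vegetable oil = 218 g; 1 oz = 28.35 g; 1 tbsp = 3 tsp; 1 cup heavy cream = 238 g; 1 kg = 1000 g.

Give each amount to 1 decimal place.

Scaling factor: 8/10 = 4/5 = 0.8.
vegetable oil: (2 tbsp + 2 tsp = 8/3 tbsp) × 4/5 ÷ 16 tbsp/cup × 218 g/cup ≈ 29.1 g
heavy cream: 0.5 cup × 4/5 × 238 g/cup ÷ 1000 g/kg ≈ 0.1 kg
breadcrumbs: 6 oz × 4/5 × 28.35 g/oz ≈ 136.1 g

vegetable oil: 29.1 g; heavy cream: 0.1 kg; breadcrumbs: 136.1 g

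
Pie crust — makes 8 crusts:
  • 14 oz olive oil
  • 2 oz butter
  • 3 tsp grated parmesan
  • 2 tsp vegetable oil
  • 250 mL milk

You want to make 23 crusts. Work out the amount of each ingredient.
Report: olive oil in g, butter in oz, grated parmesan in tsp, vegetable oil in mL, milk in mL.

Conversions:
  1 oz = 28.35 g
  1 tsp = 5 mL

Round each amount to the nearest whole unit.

olive oil: 1141 g; butter: 6 oz; grated parmesan: 9 tsp; vegetable oil: 29 mL; milk: 719 mL

Scaling factor: 23/8 = 2.875.
olive oil: 14 oz × 23/8 × 28.35 g/oz ≈ 1141 g
butter: 2 oz × 23/8 ≈ 6 oz
grated parmesan: 3 tsp × 23/8 ≈ 9 tsp
vegetable oil: 2 tsp × 23/8 × 5 mL/tsp ≈ 29 mL
milk: 250 mL × 23/8 ≈ 719 mL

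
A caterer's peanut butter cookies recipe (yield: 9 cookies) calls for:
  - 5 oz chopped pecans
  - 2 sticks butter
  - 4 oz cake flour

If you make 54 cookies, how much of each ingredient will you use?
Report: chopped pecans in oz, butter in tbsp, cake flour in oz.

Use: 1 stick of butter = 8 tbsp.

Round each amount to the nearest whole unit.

chopped pecans: 30 oz; butter: 96 tbsp; cake flour: 24 oz

Scaling factor: 54/9 = 6.
chopped pecans: 5 oz × 6 = 30 oz
butter: 2 stick × 6 × 8 tbsp/stick = 96 tbsp
cake flour: 4 oz × 6 = 24 oz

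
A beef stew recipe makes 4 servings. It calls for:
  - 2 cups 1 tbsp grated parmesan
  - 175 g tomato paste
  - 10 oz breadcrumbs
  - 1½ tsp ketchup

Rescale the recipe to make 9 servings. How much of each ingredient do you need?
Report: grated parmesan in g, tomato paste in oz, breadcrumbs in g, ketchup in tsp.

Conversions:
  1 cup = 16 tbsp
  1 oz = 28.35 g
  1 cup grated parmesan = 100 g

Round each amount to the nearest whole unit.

grated parmesan: 464 g; tomato paste: 14 oz; breadcrumbs: 638 g; ketchup: 3 tsp

Scaling factor: 9/4 = 2.25.
grated parmesan: (2 cup + 1 tbsp = 2.0625 cup) × 9/4 × 100 g/cup ≈ 464 g
tomato paste: 175 g × 9/4 ÷ 28.35 g/oz ≈ 14 oz
breadcrumbs: 10 oz × 9/4 × 28.35 g/oz ≈ 638 g
ketchup: 1.5 tsp × 9/4 ≈ 3 tsp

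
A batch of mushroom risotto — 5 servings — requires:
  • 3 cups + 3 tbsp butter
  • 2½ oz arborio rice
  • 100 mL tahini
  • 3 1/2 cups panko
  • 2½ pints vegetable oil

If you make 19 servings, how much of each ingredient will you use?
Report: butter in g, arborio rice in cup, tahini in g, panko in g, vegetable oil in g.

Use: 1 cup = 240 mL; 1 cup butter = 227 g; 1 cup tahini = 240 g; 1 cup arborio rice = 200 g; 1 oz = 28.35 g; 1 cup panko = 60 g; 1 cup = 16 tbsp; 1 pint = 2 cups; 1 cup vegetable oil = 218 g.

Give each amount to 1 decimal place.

Scaling factor: 19/5 = 3.8.
butter: (3 cup + 3 tbsp = 3.1875 cup) × 19/5 × 227 g/cup ≈ 2749.5 g
arborio rice: 2.5 oz × 19/5 × 28.35 g/oz ÷ 200 g/cup ≈ 1.3 cup
tahini: 100 mL × 19/5 ÷ 240 mL/cup × 240 g/cup = 380.0 g
panko: 3.5 cup × 19/5 × 60 g/cup = 798.0 g
vegetable oil: 2.5 pint × 19/5 × 2 cup/pint × 218 g/cup = 4142.0 g

butter: 2749.5 g; arborio rice: 1.3 cup; tahini: 380.0 g; panko: 798.0 g; vegetable oil: 4142.0 g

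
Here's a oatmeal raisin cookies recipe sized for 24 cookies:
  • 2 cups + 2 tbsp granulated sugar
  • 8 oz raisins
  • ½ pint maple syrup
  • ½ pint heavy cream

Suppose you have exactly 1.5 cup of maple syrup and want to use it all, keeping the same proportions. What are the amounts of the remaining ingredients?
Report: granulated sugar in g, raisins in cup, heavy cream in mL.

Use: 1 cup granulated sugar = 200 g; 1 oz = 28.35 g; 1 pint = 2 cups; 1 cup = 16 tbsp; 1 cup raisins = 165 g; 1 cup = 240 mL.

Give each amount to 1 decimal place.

granulated sugar: 637.5 g; raisins: 2.1 cup; heavy cream: 360.0 mL

The original recipe has 1 cup of maple syrup, so the scaling factor is 1.5 ÷ 1 = 3/2 = 1.5.
granulated sugar: (2 cup + 2 tbsp = 2.125 cup) × 3/2 × 200 g/cup = 637.5 g
raisins: 8 oz × 3/2 × 28.35 g/oz ÷ 165 g/cup ≈ 2.1 cup
heavy cream: 0.5 pint × 3/2 × 2 cup/pint × 240 mL/cup = 360.0 mL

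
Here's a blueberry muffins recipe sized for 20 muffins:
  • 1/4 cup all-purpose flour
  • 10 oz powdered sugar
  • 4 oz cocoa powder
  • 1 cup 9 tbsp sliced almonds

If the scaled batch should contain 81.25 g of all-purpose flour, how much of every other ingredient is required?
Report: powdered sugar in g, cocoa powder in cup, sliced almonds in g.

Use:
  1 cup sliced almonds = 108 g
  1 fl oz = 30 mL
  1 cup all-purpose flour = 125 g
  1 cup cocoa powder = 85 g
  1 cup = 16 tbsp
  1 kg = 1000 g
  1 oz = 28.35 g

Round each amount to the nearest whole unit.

powdered sugar: 737 g; cocoa powder: 3 cup; sliced almonds: 439 g

The original recipe has 31.25 g of all-purpose flour, so the scaling factor is 81.25 ÷ 31.25 = 13/5 = 2.6.
powdered sugar: 10 oz × 13/5 × 28.35 g/oz ≈ 737 g
cocoa powder: 4 oz × 13/5 × 28.35 g/oz ÷ 85 g/cup ≈ 3 cup
sliced almonds: (1 cup + 9 tbsp = 1.5625 cup) × 13/5 × 108 g/cup ≈ 439 g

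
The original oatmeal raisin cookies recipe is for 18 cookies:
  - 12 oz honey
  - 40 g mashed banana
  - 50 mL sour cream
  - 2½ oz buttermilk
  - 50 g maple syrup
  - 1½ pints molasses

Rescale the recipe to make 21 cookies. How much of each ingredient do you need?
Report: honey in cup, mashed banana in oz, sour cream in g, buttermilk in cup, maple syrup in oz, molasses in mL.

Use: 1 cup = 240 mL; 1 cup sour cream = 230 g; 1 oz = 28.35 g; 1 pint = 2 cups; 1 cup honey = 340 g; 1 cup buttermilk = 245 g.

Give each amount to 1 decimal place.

honey: 1.2 cup; mashed banana: 1.6 oz; sour cream: 55.9 g; buttermilk: 0.3 cup; maple syrup: 2.1 oz; molasses: 840.0 mL

Scaling factor: 21/18 = 7/6.
honey: 12 oz × 7/6 × 28.35 g/oz ÷ 340 g/cup ≈ 1.2 cup
mashed banana: 40 g × 7/6 ÷ 28.35 g/oz ≈ 1.6 oz
sour cream: 50 mL × 7/6 ÷ 240 mL/cup × 230 g/cup ≈ 55.9 g
buttermilk: 2.5 oz × 7/6 × 28.35 g/oz ÷ 245 g/cup ≈ 0.3 cup
maple syrup: 50 g × 7/6 ÷ 28.35 g/oz ≈ 2.1 oz
molasses: 1.5 pint × 7/6 × 2 cup/pint × 240 mL/cup = 840.0 mL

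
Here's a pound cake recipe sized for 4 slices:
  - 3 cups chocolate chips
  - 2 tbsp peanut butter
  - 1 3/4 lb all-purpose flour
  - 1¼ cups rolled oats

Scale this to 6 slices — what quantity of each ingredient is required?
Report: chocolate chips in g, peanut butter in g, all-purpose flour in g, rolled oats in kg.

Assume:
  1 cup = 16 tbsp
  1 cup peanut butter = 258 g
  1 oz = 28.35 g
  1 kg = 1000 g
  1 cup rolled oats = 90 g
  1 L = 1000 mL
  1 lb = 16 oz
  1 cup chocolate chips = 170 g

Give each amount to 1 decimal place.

chocolate chips: 765.0 g; peanut butter: 48.4 g; all-purpose flour: 1190.7 g; rolled oats: 0.2 kg

Scaling factor: 6/4 = 3/2 = 1.5.
chocolate chips: 3 cup × 3/2 × 170 g/cup = 765.0 g
peanut butter: 2 tbsp × 3/2 ÷ 16 tbsp/cup × 258 g/cup ≈ 48.4 g
all-purpose flour: 1.75 lb × 3/2 × 16 oz/lb × 28.35 g/oz = 1190.7 g
rolled oats: 1.25 cup × 3/2 × 90 g/cup ÷ 1000 g/kg ≈ 0.2 kg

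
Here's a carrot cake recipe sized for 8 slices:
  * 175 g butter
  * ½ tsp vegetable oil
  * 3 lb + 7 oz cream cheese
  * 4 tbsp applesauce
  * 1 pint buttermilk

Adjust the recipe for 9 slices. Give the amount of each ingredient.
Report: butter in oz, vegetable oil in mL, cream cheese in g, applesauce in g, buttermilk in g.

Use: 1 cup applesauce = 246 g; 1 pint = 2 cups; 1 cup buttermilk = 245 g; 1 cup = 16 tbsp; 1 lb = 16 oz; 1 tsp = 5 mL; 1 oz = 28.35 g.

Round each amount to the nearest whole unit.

Scaling factor: 9/8 = 1.125.
butter: 175 g × 9/8 ÷ 28.35 g/oz ≈ 7 oz
vegetable oil: 0.5 tsp × 9/8 × 5 mL/tsp ≈ 3 mL
cream cheese: (3 lb + 7 oz = 3.4375 lb) × 9/8 × 16 oz/lb × 28.35 g/oz ≈ 1754 g
applesauce: 4 tbsp × 9/8 ÷ 16 tbsp/cup × 246 g/cup ≈ 69 g
buttermilk: 1 pint × 9/8 × 2 cup/pint × 245 g/cup ≈ 551 g

butter: 7 oz; vegetable oil: 3 mL; cream cheese: 1754 g; applesauce: 69 g; buttermilk: 551 g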